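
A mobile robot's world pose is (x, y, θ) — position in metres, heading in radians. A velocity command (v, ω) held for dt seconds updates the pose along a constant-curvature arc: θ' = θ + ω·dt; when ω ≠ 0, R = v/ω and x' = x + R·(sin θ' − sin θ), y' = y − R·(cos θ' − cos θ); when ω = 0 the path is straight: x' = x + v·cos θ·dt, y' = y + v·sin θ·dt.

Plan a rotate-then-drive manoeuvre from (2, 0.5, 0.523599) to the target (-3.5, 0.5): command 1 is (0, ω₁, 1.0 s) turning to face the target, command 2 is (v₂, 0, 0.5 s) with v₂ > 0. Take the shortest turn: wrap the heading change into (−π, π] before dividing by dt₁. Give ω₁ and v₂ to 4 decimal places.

heading to target = atan2(0.5−0.5, -3.5−2) = 3.1416
Δθ = wrap(3.1416 − 0.5236) = 2.6180; ω₁ = Δθ/dt₁ = 2.6180
distance = √((-3.5−2)² + (0.5−0.5)²) = 5.5000; v₂ = distance/dt₂ = 11.0000

ω₁ = 2.6180, v₂ = 11.0000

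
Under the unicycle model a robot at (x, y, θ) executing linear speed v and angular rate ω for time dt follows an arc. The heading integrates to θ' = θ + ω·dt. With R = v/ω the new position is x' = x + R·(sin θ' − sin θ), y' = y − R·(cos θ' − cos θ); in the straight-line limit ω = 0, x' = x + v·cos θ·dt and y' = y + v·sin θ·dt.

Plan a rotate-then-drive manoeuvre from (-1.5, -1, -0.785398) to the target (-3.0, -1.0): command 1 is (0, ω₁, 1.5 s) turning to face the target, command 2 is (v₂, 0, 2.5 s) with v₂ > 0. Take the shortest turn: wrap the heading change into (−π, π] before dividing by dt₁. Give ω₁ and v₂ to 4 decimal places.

ω₁ = -1.5708, v₂ = 0.6000

heading to target = atan2(-1−-1, -3−-1.5) = 3.1416
Δθ = wrap(3.1416 − -0.7854) = -2.3562; ω₁ = Δθ/dt₁ = -1.5708
distance = √((-3−-1.5)² + (-1−-1)²) = 1.5000; v₂ = distance/dt₂ = 0.6000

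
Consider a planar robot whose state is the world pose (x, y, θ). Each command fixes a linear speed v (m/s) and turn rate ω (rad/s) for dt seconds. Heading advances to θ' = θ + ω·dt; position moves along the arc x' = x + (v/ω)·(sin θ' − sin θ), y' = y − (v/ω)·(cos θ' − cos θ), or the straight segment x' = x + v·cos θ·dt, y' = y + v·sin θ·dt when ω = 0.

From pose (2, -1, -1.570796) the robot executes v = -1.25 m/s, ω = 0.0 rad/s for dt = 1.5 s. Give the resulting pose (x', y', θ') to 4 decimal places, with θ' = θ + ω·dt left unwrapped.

θ' = -1.5708 + 0.0·1.5 = -1.5708
ω = 0 → straight: x' = 2 + -1.25·cos(-1.5708)·1.5 = 2.0000
y' = -1 + -1.25·sin(-1.5708)·1.5 = 0.8750

(2.0000, 0.8750, -1.5708)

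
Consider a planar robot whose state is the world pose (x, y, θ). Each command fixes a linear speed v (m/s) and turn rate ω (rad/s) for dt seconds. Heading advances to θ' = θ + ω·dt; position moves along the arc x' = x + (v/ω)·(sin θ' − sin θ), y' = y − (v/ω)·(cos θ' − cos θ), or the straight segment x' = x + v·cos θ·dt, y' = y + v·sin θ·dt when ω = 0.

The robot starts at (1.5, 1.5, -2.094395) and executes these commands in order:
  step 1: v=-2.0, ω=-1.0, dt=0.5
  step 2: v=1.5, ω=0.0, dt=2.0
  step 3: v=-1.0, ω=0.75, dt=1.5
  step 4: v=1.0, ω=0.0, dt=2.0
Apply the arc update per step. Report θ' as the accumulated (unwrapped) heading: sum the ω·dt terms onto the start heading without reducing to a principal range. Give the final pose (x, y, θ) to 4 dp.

(0.4647, -0.0690, -1.4694)

step 1: θ'=-2.5944 (R=2.0000) → pose (2.1915, 2.2080, -2.5944)
step 2: θ'=-2.5944 (straight) → pose (-0.3705, 0.6471, -2.5944)
step 3: θ'=-1.4694 (R=-1.3333) → pose (0.2623, 1.9207, -1.4694)
step 4: θ'=-1.4694 (straight) → pose (0.4647, -0.0690, -1.4694)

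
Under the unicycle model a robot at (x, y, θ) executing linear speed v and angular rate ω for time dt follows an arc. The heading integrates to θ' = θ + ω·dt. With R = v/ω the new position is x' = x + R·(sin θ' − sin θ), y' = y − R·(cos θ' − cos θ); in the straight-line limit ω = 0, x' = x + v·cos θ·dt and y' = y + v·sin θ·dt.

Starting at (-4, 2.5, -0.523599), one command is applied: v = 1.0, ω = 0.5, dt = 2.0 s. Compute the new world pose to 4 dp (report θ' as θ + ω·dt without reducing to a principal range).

θ' = -0.5236 + 0.5·2.0 = 0.4764
R = v/ω = 1.0/0.5 = 2.0000
x' = -4 + 2.0000·(sin 0.4764 − sin -0.5236) = -2.0828
y' = 2.5 − 2.0000·(cos 0.4764 − cos -0.5236) = 2.4547

(-2.0828, 2.4547, 0.4764)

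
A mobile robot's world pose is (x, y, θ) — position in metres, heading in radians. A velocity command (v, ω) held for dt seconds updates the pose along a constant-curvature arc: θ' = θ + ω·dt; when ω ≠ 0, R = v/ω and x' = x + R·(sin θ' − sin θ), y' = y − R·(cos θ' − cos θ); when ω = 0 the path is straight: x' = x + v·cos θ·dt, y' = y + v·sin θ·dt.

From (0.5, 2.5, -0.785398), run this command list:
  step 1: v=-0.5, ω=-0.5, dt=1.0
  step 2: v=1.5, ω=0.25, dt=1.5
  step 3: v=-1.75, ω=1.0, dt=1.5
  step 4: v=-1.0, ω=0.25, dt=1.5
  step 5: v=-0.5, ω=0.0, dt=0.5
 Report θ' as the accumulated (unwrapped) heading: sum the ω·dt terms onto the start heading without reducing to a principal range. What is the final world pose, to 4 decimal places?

(-2.2943, 0.0641, 0.9646)

step 1: θ'=-1.2854 (R=1.0000) → pose (0.2476, 2.9256, -1.2854)
step 2: θ'=-0.9104 (R=6.0000) → pose (1.2664, 0.9342, -0.9104)
step 3: θ'=0.5896 (R=-1.7500) → pose (-1.0887, 1.3152, 0.5896)
step 4: θ'=0.9646 (R=-4.0000) → pose (-2.1519, 0.2696, 0.9646)
step 5: θ'=0.9646 (straight) → pose (-2.2943, 0.0641, 0.9646)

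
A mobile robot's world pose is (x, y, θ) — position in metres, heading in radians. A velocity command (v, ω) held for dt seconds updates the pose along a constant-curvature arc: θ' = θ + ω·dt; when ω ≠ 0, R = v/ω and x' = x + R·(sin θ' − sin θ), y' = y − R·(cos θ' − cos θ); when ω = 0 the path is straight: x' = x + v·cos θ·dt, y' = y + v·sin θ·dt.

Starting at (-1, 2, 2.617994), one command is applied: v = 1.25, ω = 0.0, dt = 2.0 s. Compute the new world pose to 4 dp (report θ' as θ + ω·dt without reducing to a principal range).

θ' = 2.6180 + 0.0·2.0 = 2.6180
ω = 0 → straight: x' = -1 + 1.25·cos(2.6180)·2.0 = -3.1651
y' = 2 + 1.25·sin(2.6180)·2.0 = 3.2500

(-3.1651, 3.2500, 2.6180)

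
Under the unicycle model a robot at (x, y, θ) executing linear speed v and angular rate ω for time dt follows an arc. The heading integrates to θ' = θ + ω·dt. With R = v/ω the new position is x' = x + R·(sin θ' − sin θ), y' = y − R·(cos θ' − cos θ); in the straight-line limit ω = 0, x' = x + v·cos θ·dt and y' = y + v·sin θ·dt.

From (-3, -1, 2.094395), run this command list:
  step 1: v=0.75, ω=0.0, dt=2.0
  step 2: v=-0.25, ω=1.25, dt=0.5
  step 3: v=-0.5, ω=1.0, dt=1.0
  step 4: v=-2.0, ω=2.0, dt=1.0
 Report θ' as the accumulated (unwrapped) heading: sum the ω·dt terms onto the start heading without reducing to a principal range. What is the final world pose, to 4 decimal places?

(-3.1926, 1.9368, 5.7194)

step 1: θ'=2.0944 (straight) → pose (-3.7500, 0.2990, 2.0944)
step 2: θ'=2.7194 (R=-0.2000) → pose (-3.6587, 0.2166, 2.7194)
step 3: θ'=3.7194 (R=-0.5000) → pose (-3.1808, 0.2539, 3.7194)
step 4: θ'=5.7194 (R=-1.0000) → pose (-3.1926, 1.9368, 5.7194)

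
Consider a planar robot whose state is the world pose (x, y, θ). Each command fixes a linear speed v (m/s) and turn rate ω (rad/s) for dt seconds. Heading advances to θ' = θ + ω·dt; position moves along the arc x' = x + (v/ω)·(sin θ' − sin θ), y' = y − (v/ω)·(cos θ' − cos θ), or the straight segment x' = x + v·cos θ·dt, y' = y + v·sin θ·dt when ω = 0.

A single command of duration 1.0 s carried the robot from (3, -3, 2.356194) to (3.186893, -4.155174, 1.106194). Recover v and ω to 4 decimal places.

Δθ = 1.106194 − 2.356194 = -1.250000
ω = Δθ/dt = -1.250000/1.0 = -1.2500
R = −Δy/(cos θ' − cos θ) = 1.0000
v = R·ω = 1.0000·-1.2500 = -1.2500

v = -1.2500, ω = -1.2500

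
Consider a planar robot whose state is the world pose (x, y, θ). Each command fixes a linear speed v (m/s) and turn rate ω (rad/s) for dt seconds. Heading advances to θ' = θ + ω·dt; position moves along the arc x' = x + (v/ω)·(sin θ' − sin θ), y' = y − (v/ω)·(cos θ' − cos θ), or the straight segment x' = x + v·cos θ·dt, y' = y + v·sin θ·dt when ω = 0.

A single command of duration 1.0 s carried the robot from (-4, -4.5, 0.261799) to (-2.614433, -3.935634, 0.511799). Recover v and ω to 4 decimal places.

v = 1.5000, ω = 0.2500

Δθ = 0.511799 − 0.261799 = 0.250000
ω = Δθ/dt = 0.250000/1.0 = 0.2500
R = Δx/(sin θ' − sin θ) = 6.0000
v = R·ω = 6.0000·0.2500 = 1.5000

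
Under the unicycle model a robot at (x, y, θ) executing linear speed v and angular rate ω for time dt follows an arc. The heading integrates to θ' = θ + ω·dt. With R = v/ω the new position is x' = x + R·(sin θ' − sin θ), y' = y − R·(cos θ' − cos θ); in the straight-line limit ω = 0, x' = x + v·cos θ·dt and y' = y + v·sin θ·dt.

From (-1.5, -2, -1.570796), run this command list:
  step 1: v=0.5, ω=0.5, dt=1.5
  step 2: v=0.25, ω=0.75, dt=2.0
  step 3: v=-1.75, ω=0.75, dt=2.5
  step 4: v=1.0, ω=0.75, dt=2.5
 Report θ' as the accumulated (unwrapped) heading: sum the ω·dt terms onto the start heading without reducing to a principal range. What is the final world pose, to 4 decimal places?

(-2.6249, -7.2088, 4.4292)

step 1: θ'=-0.8208 (R=1.0000) → pose (-1.2317, -2.6816, -0.8208)
step 2: θ'=0.6792 (R=0.3333) → pose (-0.7784, -2.7138, 0.6792)
step 3: θ'=2.5542 (R=-2.3333) → pose (-0.6058, -6.4715, 2.5542)
step 4: θ'=4.4292 (R=1.3333) → pose (-2.6249, -7.2088, 4.4292)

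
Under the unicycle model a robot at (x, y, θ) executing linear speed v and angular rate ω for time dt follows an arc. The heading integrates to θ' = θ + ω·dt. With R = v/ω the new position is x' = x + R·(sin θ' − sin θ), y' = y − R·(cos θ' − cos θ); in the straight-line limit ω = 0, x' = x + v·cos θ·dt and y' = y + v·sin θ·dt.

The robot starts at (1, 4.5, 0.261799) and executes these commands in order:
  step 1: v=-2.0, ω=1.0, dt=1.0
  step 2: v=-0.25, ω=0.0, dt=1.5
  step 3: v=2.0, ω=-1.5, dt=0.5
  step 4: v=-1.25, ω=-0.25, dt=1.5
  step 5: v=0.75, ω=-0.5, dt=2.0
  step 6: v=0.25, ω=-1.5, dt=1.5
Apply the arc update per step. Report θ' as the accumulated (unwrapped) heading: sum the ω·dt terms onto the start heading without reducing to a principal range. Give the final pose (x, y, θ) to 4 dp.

(-0.4288, 2.1963, -3.1132)

step 1: θ'=1.2618 (R=-2.0000) → pose (-0.3876, 3.1764, 1.2618)
step 2: θ'=1.2618 (straight) → pose (-0.5017, 2.8191, 1.2618)
step 3: θ'=0.5118 (R=-1.3333) → pose (0.1155, 3.5761, 0.5118)
step 4: θ'=0.1368 (R=5.0000) → pose (-1.6514, 2.9822, 0.1368)
step 5: θ'=-0.8632 (R=-1.5000) → pose (-0.3069, 2.4712, -0.8632)
step 6: θ'=-3.1132 (R=-0.1667) → pose (-0.4288, 2.1963, -3.1132)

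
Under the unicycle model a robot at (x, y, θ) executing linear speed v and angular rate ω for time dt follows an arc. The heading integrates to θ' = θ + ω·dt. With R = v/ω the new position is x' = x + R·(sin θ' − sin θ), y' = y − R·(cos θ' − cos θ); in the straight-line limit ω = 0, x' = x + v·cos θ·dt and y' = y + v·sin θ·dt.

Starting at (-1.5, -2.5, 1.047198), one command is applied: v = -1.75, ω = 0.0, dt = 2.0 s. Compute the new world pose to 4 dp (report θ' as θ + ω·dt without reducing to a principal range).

(-3.2500, -5.5311, 1.0472)

θ' = 1.0472 + 0.0·2.0 = 1.0472
ω = 0 → straight: x' = -1.5 + -1.75·cos(1.0472)·2.0 = -3.2500
y' = -2.5 + -1.75·sin(1.0472)·2.0 = -5.5311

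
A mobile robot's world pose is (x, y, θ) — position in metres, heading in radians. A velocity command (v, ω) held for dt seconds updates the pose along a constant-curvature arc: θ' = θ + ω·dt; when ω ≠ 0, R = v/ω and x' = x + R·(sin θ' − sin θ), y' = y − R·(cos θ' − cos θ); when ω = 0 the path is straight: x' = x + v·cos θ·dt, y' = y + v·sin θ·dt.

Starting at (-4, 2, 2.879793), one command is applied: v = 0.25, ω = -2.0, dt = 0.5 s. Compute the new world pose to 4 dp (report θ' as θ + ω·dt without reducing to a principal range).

(-4.0867, 2.0827, 1.8798)

θ' = 2.8798 + -2.0·0.5 = 1.8798
R = v/ω = 0.25/-2.0 = -0.1250
x' = -4 + -0.1250·(sin 1.8798 − sin 2.8798) = -4.0867
y' = 2 − -0.1250·(cos 1.8798 − cos 2.8798) = 2.0827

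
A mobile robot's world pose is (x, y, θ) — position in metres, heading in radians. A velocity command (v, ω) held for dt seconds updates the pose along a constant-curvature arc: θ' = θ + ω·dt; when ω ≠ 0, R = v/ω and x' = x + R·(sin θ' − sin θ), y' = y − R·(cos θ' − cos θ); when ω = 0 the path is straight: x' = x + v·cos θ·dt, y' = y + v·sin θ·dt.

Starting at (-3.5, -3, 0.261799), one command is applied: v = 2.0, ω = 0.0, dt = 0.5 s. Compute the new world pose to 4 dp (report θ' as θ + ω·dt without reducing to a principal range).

(-2.5341, -2.7412, 0.2618)

θ' = 0.2618 + 0.0·0.5 = 0.2618
ω = 0 → straight: x' = -3.5 + 2.0·cos(0.2618)·0.5 = -2.5341
y' = -3 + 2.0·sin(0.2618)·0.5 = -2.7412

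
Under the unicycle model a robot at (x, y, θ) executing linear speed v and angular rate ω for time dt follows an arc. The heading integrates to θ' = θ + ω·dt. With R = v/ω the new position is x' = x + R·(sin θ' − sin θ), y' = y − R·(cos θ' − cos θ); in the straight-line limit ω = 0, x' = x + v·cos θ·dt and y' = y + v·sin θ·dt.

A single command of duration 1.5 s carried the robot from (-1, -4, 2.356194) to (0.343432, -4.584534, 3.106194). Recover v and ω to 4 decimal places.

Δθ = 3.106194 − 2.356194 = 0.750000
ω = Δθ/dt = 0.750000/1.5 = 0.5000
R = Δx/(sin θ' − sin θ) = -2.0000
v = R·ω = -2.0000·0.5000 = -1.0000

v = -1.0000, ω = 0.5000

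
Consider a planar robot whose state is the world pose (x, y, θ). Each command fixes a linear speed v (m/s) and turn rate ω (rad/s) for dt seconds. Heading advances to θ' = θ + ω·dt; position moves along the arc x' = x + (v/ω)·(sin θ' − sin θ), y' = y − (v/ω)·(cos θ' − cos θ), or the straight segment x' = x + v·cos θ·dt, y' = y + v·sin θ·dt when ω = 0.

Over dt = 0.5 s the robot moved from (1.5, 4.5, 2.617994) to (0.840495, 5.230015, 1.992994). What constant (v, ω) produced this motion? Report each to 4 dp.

Δθ = 1.992994 − 2.617994 = -0.625000
ω = Δθ/dt = -0.625000/0.5 = -1.2500
R = −Δy/(cos θ' − cos θ) = -1.6000
v = R·ω = -1.6000·-1.2500 = 2.0000

v = 2.0000, ω = -1.2500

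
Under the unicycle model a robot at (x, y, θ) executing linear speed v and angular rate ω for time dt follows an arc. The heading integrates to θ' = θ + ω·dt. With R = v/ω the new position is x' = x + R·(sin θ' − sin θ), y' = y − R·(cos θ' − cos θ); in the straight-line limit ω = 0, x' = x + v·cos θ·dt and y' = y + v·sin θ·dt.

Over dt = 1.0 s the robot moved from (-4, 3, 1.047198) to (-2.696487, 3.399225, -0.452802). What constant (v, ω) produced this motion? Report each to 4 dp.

v = 1.5000, ω = -1.5000

Δθ = -0.452802 − 1.047198 = -1.500000
ω = Δθ/dt = -1.500000/1.0 = -1.5000
R = Δx/(sin θ' − sin θ) = -1.0000
v = R·ω = -1.0000·-1.5000 = 1.5000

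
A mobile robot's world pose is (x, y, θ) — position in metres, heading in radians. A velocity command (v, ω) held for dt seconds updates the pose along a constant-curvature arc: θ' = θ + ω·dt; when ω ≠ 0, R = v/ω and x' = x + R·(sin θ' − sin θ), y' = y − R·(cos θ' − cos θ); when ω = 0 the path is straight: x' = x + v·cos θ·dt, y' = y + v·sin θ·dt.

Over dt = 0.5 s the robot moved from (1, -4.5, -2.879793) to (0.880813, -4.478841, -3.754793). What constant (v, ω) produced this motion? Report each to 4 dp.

v = 0.2500, ω = -1.7500

Δθ = -3.754793 − -2.879793 = -0.875000
ω = Δθ/dt = -0.875000/0.5 = -1.7500
R = Δx/(sin θ' − sin θ) = -0.1429
v = R·ω = -0.1429·-1.7500 = 0.2500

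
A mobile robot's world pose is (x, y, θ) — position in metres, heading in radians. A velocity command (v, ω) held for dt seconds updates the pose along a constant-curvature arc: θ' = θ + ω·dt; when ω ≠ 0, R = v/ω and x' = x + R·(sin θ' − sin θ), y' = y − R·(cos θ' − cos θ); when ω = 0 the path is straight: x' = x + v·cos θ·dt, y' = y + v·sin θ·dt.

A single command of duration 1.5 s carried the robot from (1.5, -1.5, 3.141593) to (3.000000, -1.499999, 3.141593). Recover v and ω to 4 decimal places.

Δθ = 3.141593 − 3.141593 = 0.000000
ω = Δθ/dt = 0.000000/1.5 = 0.0000
ω = 0 → v = (Δx·cos θ + Δy·sin θ)/dt = -1.0000

v = -1.0000, ω = 0.0000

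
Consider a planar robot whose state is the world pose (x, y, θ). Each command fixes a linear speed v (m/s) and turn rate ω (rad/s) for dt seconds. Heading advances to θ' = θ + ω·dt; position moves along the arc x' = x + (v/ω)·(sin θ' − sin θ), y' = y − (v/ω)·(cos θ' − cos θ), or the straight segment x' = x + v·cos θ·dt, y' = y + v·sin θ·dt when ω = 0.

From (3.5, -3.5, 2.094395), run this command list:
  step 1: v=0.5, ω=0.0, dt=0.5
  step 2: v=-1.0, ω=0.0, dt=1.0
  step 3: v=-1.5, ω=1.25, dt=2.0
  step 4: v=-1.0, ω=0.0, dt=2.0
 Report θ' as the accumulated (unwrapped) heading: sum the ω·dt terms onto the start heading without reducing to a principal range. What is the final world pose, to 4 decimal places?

step 1: θ'=2.0944 (straight) → pose (3.3750, -3.2835, 2.0944)
step 2: θ'=2.0944 (straight) → pose (3.8750, -4.1495, 2.0944)
step 3: θ'=4.5944 (R=-1.2000) → pose (6.1059, -3.6908, 4.5944)
step 4: θ'=4.5944 (straight) → pose (6.3413, -1.7047, 4.5944)

(6.3413, -1.7047, 4.5944)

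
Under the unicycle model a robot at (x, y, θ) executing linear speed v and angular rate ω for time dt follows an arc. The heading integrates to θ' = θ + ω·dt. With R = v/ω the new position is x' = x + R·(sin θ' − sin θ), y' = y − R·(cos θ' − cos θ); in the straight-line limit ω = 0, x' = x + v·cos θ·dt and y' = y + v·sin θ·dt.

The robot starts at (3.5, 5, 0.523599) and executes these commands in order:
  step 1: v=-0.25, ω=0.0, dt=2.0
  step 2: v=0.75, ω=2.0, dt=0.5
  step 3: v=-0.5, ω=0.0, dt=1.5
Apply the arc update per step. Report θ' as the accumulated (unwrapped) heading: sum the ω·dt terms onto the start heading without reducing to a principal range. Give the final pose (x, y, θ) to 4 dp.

step 1: θ'=0.5236 (straight) → pose (3.0670, 4.7500, 0.5236)
step 2: θ'=1.5236 (R=0.3750) → pose (3.2541, 5.0571, 1.5236)
step 3: θ'=1.5236 (straight) → pose (3.2187, 4.3079, 1.5236)

(3.2187, 4.3079, 1.5236)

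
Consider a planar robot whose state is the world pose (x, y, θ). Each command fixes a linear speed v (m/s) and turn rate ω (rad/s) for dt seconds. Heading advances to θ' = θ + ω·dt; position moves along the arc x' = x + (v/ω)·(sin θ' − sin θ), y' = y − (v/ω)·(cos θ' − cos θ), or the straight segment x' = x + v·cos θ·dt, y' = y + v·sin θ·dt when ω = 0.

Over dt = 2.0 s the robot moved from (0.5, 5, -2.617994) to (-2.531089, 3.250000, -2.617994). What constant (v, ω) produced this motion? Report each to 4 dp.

v = 1.7500, ω = 0.0000

Δθ = -2.617994 − -2.617994 = 0.000000
ω = Δθ/dt = 0.000000/2.0 = 0.0000
ω = 0 → v = (Δx·cos θ + Δy·sin θ)/dt = 1.7500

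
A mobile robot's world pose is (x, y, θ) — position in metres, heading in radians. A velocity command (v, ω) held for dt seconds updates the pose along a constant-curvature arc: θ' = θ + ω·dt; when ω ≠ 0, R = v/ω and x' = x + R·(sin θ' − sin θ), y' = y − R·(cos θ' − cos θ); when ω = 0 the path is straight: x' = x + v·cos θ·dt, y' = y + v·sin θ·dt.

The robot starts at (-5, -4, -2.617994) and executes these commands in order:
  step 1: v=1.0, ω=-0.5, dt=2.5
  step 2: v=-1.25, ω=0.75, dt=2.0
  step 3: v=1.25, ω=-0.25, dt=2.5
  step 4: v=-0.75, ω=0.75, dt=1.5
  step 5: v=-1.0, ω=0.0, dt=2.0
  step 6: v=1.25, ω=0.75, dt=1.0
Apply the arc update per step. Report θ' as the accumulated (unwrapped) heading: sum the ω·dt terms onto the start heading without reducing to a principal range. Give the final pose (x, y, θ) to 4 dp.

step 1: θ'=-3.8680 (R=-2.0000) → pose (-7.3284, -3.7631, -3.8680)
step 2: θ'=-2.3680 (R=-1.6667) → pose (-5.0569, -3.7095, -2.3680)
step 3: θ'=-2.9930 (R=-5.0000) → pose (-7.8102, -5.0774, -2.9930)
step 4: θ'=-1.8680 (R=-1.0000) → pose (-7.0021, -4.3812, -1.8680)
step 5: θ'=-1.8680 (straight) → pose (-6.4164, -2.4689, -1.8680)
step 6: θ'=-1.1180 (R=1.6667) → pose (-6.3215, -3.6861, -1.1180)

(-6.3215, -3.6861, -1.1180)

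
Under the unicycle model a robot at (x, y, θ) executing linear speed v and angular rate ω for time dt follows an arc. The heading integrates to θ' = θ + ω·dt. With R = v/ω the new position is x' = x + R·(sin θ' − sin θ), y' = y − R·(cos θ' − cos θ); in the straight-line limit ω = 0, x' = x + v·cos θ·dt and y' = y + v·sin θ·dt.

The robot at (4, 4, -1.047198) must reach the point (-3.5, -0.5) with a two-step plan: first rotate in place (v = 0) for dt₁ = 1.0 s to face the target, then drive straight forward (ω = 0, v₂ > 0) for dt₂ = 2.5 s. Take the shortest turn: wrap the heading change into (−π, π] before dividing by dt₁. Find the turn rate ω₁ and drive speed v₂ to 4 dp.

ω₁ = -1.5540, v₂ = 3.4986

heading to target = atan2(-0.5−4, -3.5−4) = -2.6012
Δθ = wrap(-2.6012 − -1.0472) = -1.5540; ω₁ = Δθ/dt₁ = -1.5540
distance = √((-3.5−4)² + (-0.5−4)²) = 8.7464; v₂ = distance/dt₂ = 3.4986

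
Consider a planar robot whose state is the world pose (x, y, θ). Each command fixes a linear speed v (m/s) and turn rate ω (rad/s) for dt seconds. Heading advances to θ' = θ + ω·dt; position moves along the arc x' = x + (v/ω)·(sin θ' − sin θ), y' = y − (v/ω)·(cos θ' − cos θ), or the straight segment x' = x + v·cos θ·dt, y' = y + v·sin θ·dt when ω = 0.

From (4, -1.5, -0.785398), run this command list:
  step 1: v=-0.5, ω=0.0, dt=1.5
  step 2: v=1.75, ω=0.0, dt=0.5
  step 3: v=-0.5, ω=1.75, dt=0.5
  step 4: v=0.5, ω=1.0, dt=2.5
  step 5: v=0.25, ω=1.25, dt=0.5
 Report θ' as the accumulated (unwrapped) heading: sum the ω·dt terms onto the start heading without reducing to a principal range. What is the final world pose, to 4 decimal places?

(3.9588, -0.5529, 3.2146)

step 1: θ'=-0.7854 (straight) → pose (3.4697, -0.9697, -0.7854)
step 2: θ'=-0.7854 (straight) → pose (4.0884, -1.5884, -0.7854)
step 3: θ'=0.0896 (R=-0.2857) → pose (3.8608, -1.5059, 0.0896)
step 4: θ'=2.5896 (R=0.5000) → pose (4.0782, -0.5821, 2.5896)
step 5: θ'=3.2146 (R=0.2000) → pose (3.9588, -0.5529, 3.2146)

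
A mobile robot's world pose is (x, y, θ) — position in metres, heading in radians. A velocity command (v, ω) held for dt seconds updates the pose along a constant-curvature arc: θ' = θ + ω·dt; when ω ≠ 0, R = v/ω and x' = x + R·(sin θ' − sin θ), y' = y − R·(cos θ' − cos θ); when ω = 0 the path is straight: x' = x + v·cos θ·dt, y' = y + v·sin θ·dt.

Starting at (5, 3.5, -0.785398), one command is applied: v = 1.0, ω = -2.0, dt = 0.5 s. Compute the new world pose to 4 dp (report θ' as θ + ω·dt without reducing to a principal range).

θ' = -0.7854 + -2.0·0.5 = -1.7854
R = v/ω = 1.0/-2.0 = -0.5000
x' = 5 + -0.5000·(sin -1.7854 − sin -0.7854) = 5.1350
y' = 3.5 − -0.5000·(cos -1.7854 − cos -0.7854) = 3.0400

(5.1350, 3.0400, -1.7854)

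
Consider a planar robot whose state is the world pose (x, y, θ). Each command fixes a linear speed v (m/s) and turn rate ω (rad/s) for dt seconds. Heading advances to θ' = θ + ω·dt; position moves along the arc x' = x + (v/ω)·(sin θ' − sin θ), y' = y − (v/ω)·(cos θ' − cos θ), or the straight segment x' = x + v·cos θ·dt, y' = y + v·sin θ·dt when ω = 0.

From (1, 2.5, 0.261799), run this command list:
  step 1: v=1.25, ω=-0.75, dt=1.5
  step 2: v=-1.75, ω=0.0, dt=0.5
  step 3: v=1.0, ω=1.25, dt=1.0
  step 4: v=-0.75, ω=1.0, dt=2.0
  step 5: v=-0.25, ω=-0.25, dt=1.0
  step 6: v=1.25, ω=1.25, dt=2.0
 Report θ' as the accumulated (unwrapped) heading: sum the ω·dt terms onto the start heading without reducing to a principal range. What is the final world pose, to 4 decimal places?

(1.1257, 0.5237, 4.6368)

step 1: θ'=-0.8632 (R=-1.6667) → pose (2.6979, 1.9735, -0.8632)
step 2: θ'=-0.8632 (straight) → pose (2.1292, 2.6384, -0.8632)
step 3: θ'=0.3868 (R=0.8000) → pose (3.0389, 2.4175, 0.3868)
step 4: θ'=2.3868 (R=-0.7500) → pose (2.8079, 1.1766, 2.3868)
step 5: θ'=2.1368 (R=1.0000) → pose (2.9669, 0.9845, 2.1368)
step 6: θ'=4.6368 (R=1.0000) → pose (1.1257, 0.5237, 4.6368)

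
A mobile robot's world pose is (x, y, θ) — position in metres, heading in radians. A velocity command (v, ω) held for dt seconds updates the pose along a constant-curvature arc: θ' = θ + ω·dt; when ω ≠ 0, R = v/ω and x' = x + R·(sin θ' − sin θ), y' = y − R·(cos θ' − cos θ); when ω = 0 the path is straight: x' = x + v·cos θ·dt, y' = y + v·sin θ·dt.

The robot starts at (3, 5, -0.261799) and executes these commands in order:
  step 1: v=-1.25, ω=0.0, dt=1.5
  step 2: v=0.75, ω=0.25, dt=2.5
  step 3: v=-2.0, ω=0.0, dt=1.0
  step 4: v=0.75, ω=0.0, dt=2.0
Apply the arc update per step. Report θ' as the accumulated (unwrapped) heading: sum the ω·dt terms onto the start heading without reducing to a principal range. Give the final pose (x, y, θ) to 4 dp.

(2.5638, 5.4011, 0.3632)

step 1: θ'=-0.2618 (straight) → pose (1.1889, 5.4853, -0.2618)
step 2: θ'=0.3632 (R=3.0000) → pose (3.0311, 5.5788, 0.3632)
step 3: θ'=0.3632 (straight) → pose (1.1616, 4.8682, 0.3632)
step 4: θ'=0.3632 (straight) → pose (2.5638, 5.4011, 0.3632)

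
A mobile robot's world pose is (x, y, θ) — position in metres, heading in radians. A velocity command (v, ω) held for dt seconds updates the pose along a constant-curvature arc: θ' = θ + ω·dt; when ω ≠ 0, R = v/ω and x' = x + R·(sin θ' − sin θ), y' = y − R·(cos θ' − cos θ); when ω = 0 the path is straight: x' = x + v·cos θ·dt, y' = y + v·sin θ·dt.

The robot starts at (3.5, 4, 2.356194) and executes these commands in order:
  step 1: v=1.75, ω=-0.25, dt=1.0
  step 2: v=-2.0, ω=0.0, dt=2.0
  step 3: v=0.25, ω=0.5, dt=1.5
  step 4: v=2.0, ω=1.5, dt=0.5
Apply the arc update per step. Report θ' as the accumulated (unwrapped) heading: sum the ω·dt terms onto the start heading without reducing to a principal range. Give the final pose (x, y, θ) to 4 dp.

step 1: θ'=2.1062 (R=-7.0000) → pose (2.4293, 5.3785, 2.1062)
step 2: θ'=2.1062 (straight) → pose (4.4700, 1.9382, 2.1062)
step 3: θ'=2.8562 (R=0.5000) → pose (4.1808, 2.1629, 2.8562)
step 4: θ'=3.6062 (R=1.3333) → pose (3.2080, 2.0755, 3.6062)

(3.2080, 2.0755, 3.6062)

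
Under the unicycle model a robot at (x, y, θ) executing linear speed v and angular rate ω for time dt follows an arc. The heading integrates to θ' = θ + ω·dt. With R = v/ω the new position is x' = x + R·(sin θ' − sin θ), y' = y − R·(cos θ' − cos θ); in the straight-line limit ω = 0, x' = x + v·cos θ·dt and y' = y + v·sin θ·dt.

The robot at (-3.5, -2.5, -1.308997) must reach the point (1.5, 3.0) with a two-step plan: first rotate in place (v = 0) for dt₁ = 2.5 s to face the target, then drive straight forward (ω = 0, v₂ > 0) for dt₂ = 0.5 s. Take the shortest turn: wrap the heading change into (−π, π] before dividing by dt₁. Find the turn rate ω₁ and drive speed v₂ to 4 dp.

heading to target = atan2(3−-2.5, 1.5−-3.5) = 0.8330
Δθ = wrap(0.8330 − -1.3090) = 2.1420; ω₁ = Δθ/dt₁ = 0.8568
distance = √((1.5−-3.5)² + (3−-2.5)²) = 7.4330; v₂ = distance/dt₂ = 14.8661

ω₁ = 0.8568, v₂ = 14.8661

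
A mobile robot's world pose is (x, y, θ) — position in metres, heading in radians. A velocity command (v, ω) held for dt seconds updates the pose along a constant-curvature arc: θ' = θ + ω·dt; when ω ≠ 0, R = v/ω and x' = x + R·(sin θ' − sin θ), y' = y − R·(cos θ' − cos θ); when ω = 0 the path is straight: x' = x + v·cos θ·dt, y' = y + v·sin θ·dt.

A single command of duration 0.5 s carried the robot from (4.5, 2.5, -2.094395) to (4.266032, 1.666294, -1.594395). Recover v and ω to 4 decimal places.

Δθ = -1.594395 − -2.094395 = 0.500000
ω = Δθ/dt = 0.500000/0.5 = 1.0000
R = −Δy/(cos θ' − cos θ) = 1.7500
v = R·ω = 1.7500·1.0000 = 1.7500

v = 1.7500, ω = 1.0000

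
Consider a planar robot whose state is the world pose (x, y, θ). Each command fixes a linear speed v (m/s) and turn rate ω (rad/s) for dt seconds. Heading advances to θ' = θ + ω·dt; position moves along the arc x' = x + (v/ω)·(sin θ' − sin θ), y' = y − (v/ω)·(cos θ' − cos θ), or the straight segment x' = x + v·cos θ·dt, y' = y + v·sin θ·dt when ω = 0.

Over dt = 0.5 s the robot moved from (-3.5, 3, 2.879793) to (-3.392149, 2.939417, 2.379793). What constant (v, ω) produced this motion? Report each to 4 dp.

Δθ = 2.379793 − 2.879793 = -0.500000
ω = Δθ/dt = -0.500000/0.5 = -1.0000
R = Δx/(sin θ' − sin θ) = 0.2500
v = R·ω = 0.2500·-1.0000 = -0.2500

v = -0.2500, ω = -1.0000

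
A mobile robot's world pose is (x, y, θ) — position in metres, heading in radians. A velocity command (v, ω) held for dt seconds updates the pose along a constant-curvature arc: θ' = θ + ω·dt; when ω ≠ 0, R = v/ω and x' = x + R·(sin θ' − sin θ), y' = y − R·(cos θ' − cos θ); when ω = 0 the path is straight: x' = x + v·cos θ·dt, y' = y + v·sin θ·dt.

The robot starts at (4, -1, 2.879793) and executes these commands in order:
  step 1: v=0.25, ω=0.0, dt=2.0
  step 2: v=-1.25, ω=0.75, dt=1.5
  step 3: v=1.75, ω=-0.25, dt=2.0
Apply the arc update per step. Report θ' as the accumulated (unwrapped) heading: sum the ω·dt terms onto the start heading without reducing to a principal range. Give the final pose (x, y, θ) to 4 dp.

step 1: θ'=2.8798 (straight) → pose (3.5170, -0.8706, 2.8798)
step 2: θ'=4.0048 (R=-1.6667) → pose (5.2149, -0.3441, 4.0048)
step 3: θ'=3.5048 (R=-7.0000) → pose (2.3823, -2.3374, 3.5048)

(2.3823, -2.3374, 3.5048)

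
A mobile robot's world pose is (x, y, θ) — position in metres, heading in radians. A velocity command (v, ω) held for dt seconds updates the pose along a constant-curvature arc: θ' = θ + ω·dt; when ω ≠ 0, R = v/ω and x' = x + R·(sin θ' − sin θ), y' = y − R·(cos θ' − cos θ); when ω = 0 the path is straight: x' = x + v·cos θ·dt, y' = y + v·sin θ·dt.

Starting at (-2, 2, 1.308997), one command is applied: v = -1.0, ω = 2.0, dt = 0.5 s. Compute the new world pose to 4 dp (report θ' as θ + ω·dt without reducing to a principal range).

θ' = 1.3090 + 2.0·0.5 = 2.3090
R = v/ω = -1.0/2.0 = -0.5000
x' = -2 + -0.5000·(sin 2.3090 − sin 1.3090) = -1.8869
y' = 2 − -0.5000·(cos 2.3090 − cos 1.3090) = 1.5341

(-1.8869, 1.5341, 2.3090)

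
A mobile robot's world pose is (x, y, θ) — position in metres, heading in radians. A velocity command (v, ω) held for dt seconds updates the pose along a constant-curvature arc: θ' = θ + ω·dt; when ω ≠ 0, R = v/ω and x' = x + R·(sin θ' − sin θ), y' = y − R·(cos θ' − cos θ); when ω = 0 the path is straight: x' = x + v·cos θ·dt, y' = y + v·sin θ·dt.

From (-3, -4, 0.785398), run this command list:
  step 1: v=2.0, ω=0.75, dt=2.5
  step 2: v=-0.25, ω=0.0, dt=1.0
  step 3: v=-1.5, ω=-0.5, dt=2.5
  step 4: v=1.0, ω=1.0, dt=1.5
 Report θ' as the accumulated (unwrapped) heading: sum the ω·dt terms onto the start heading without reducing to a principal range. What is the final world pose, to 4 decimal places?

step 1: θ'=2.6604 (R=2.6667) → pose (-3.6514, 0.2495, 2.6604)
step 2: θ'=2.6604 (straight) → pose (-3.4298, 0.1338, 2.6604)
step 3: θ'=1.4104 (R=3.0000) → pose (-1.8568, -3.0047, 1.4104)
step 4: θ'=2.9104 (R=1.0000) → pose (-2.6148, -1.8716, 2.9104)

(-2.6148, -1.8716, 2.9104)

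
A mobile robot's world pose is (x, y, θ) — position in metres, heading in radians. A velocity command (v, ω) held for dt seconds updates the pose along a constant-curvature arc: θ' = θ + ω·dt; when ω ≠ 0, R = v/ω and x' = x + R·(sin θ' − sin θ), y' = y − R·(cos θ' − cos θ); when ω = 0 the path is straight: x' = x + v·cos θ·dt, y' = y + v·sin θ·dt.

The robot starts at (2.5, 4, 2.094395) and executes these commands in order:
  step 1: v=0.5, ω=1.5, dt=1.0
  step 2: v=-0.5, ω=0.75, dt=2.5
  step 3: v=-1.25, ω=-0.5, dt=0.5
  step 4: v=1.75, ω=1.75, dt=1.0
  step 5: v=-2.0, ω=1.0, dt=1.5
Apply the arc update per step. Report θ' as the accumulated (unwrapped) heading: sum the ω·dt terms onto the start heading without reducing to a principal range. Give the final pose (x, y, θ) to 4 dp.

(3.0321, 2.7034, 8.4694)

step 1: θ'=3.5944 (R=0.3333) → pose (2.0655, 4.1331, 3.5944)
step 2: θ'=5.4694 (R=-0.6667) → pose (2.2584, 5.1904, 5.4694)
step 3: θ'=5.2194 (R=2.5000) → pose (1.8902, 5.6934, 5.2194)
step 4: θ'=6.9694 (R=1.0000) → pose (3.3980, 5.4053, 6.9694)
step 5: θ'=8.4694 (R=-2.0000) → pose (3.0321, 2.7034, 8.4694)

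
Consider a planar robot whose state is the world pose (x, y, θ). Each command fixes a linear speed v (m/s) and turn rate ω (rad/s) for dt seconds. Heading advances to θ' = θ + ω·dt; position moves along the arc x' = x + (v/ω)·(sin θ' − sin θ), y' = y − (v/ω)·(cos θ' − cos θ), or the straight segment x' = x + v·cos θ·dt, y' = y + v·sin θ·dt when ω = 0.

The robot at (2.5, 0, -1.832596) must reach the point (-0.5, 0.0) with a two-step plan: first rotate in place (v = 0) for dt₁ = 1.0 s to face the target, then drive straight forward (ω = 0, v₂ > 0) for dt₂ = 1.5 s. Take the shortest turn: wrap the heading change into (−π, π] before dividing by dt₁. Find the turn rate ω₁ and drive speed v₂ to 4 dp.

ω₁ = -1.3090, v₂ = 2.0000

heading to target = atan2(0−0, -0.5−2.5) = 3.1416
Δθ = wrap(3.1416 − -1.8326) = -1.3090; ω₁ = Δθ/dt₁ = -1.3090
distance = √((-0.5−2.5)² + (0−0)²) = 3.0000; v₂ = distance/dt₂ = 2.0000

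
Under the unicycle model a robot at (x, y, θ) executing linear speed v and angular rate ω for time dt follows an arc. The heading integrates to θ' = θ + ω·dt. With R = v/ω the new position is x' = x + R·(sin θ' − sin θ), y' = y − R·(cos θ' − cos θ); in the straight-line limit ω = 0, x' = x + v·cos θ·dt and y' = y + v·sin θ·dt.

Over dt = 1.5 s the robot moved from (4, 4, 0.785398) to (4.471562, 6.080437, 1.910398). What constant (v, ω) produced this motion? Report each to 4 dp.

v = 1.5000, ω = 0.7500

Δθ = 1.910398 − 0.785398 = 1.125000
ω = Δθ/dt = 1.125000/1.5 = 0.7500
R = −Δy/(cos θ' − cos θ) = 2.0000
v = R·ω = 2.0000·0.7500 = 1.5000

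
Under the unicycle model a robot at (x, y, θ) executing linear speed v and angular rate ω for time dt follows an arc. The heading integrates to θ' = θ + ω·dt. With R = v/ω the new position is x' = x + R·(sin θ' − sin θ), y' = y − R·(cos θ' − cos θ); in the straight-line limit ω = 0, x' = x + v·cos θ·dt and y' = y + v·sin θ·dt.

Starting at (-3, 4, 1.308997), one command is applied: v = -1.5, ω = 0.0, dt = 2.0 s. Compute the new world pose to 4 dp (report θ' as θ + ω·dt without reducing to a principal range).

(-3.7765, 1.1022, 1.3090)

θ' = 1.3090 + 0.0·2.0 = 1.3090
ω = 0 → straight: x' = -3 + -1.5·cos(1.3090)·2.0 = -3.7765
y' = 4 + -1.5·sin(1.3090)·2.0 = 1.1022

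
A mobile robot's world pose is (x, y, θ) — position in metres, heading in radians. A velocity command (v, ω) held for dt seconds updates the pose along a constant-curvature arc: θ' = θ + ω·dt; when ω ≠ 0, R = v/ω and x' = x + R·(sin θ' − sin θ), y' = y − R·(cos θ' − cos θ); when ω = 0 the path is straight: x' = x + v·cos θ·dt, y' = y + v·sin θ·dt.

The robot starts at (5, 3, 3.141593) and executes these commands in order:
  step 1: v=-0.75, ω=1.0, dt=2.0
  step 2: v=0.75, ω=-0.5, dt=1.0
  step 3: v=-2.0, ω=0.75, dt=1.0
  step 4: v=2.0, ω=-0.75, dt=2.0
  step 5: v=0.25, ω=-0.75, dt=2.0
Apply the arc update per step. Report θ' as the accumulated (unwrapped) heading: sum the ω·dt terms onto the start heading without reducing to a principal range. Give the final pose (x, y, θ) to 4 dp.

(4.5176, 1.5692, 2.3916)

step 1: θ'=5.1416 (R=-0.7500) → pose (5.6820, 4.0621, 5.1416)
step 2: θ'=4.6416 (R=-1.5000) → pose (5.8143, 3.3318, 4.6416)
step 3: θ'=5.3916 (R=-2.6667) → pose (5.2291, 5.1955, 5.3916)
step 4: θ'=3.8916 (R=-2.6667) → pose (4.9720, 1.5692, 3.8916)
step 5: θ'=2.3916 (R=-0.3333) → pose (4.5176, 1.5692, 2.3916)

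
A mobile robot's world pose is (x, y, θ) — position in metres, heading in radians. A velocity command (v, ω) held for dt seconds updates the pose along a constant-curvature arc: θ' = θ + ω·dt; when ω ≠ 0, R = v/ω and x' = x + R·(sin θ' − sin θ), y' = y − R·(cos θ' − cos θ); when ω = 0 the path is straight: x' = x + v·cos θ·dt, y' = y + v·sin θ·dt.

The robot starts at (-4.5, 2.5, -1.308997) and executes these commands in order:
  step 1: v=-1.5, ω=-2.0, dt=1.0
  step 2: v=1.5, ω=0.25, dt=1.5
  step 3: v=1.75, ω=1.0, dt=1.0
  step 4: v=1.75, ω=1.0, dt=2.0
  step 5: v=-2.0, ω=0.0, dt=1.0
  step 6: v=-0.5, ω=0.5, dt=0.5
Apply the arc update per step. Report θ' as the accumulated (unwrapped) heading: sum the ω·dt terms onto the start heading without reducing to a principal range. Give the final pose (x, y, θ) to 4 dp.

step 1: θ'=-3.3090 (R=0.7500) → pose (-3.6506, 3.4336, -3.3090)
step 2: θ'=-2.9340 (R=6.0000) → pose (-5.8870, 3.3887, -2.9340)
step 3: θ'=-1.9340 (R=1.7500) → pose (-7.1621, 2.2980, -1.9340)
step 4: θ'=0.0660 (R=1.7500) → pose (-5.4109, -0.0699, 0.0660)
step 5: θ'=0.0660 (straight) → pose (-7.4065, -0.2018, 0.0660)
step 6: θ'=0.3160 (R=-1.0000) → pose (-7.6513, -0.2492, 0.3160)

(-7.6513, -0.2492, 0.3160)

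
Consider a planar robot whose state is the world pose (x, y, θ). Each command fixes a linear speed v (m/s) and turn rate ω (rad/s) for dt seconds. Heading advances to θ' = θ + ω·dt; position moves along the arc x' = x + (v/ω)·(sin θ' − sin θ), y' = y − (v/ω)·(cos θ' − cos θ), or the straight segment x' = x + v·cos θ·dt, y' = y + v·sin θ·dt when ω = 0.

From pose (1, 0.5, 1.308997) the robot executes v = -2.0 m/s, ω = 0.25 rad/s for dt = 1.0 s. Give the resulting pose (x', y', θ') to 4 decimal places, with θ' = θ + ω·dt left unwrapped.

θ' = 1.3090 + 0.25·1.0 = 1.5590
R = v/ω = -2.0/0.25 = -8.0000
x' = 1 + -8.0000·(sin 1.5590 − sin 1.3090) = 0.7280
y' = 0.5 − -8.0000·(cos 1.5590 − cos 1.3090) = -1.4762

(0.7280, -1.4762, 1.5590)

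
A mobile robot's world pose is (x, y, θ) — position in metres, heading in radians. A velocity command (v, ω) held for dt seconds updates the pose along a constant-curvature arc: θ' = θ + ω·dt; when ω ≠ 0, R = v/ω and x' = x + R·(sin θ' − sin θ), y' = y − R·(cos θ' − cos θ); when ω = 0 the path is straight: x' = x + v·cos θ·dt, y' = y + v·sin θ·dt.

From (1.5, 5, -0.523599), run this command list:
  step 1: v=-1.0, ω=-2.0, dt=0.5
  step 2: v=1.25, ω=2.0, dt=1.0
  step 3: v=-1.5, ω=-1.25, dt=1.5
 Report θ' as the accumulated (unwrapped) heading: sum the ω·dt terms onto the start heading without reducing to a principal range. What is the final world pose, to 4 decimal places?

(0.4289, 5.7443, -1.3986)

step 1: θ'=-1.5236 (R=0.5000) → pose (1.2506, 5.4094, -1.5236)
step 2: θ'=0.4764 (R=0.6250) → pose (2.1615, 4.8835, 0.4764)
step 3: θ'=-1.3986 (R=1.2000) → pose (0.4289, 5.7443, -1.3986)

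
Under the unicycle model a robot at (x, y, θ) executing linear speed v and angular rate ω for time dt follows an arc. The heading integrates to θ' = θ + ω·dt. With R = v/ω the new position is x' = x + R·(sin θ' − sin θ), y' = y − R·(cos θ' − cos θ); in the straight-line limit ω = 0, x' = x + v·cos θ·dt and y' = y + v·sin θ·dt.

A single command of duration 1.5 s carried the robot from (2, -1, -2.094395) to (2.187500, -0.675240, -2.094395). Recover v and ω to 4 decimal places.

Δθ = -2.094395 − -2.094395 = 0.000000
ω = Δθ/dt = 0.000000/1.5 = 0.0000
ω = 0 → v = (Δx·cos θ + Δy·sin θ)/dt = -0.2500

v = -0.2500, ω = 0.0000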